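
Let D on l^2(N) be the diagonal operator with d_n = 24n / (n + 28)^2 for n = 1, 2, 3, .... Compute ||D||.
||D|| = 3/14 (attained at n = 28)

For D diagonal, ||D|| = sup_n |d_n|. Treat f(x) = 24x / (x + 28)^2 for real x > 0. By the quotient rule, f'(x) = 24(28 - x)/(x + 28)^3, which is positive for x < 28 and negative for x > 28. So f has a unique maximum at x = 28, and since 28 is a positive integer, the supremum over n ≥ 1 is attained at n = 28: d_28 = 24·28/(28 + 28)^2 = 24·28/3136 = 3/14. Hence ||D|| = 3/14.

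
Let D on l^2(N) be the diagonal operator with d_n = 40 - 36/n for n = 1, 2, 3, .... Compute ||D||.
||D|| = 40

For a diagonal operator on l^2 with entries d_n, ||D|| = sup_n |d_n|. Here d_1 = 4, d_2 = 22, ..., and d_n = 40 - 36/n increases monotonically toward 40. All terms lie in [4, 40), so |d_n| = d_n and the supremum is the limit 40, which is not attained by any individual d_n. Hence ||D|| = 40.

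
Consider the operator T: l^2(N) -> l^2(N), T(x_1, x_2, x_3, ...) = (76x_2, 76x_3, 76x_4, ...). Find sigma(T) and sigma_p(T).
sigma(T) = closed disk {z in C : |z| ≤ 76}; sigma_p(T) = open disk {z in C : |z| < 76}

Note T = 76·V where V is the unit left shift (V x)_k = x_{k+1}; so sigma(T) = 76·sigma(V) and ||T|| = 76||V||. ||T x||^2 = 5776sum_{k≥2} |x_k|^2 ≤ 5776||x||^2, with equality on {x : x_1 = 0}, so ||T|| = 76. For any lambda with |lambda| < 76, set r = lambda/76 (|r| < 1); the vector x = (1, r, r^2, ...) is in l^2 and satisfies T x = 76(r, r^2, ...) = lambda x, so lambda is an eigenvalue. On the boundary |lambda| = 76 the geometric series diverges, so no l^2 eigenvector exists, but these lambda lie in the approximate point spectrum. Hence sigma(T) is the closed disk of radius 76 and sigma_p(T) is the open disk.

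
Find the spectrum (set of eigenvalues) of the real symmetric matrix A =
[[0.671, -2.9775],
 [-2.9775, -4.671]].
sigma(A) ≈ {-6, 2}

A is real symmetric, so its spectrum consists of real eigenvalues. Expanding the characteristic polynomial of the displayed matrix gives
  det(λ I - A) = p(λ) = λ^2 + (4)λ + (-12).
Solving p(λ) = 0 yields eigenvalues ≈ -6, 2. (A is shown rounded to 4 decimals, so these recover the underlying integer eigenvalues to within that precision.)
Verification: the trace of A = -4 equals the sum of eigenvalues -4, and det(A) ≈ -11.9997 matches the eigenvalue product -12.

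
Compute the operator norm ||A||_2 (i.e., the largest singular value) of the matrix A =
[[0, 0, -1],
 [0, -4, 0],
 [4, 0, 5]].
||A||_2 = sqrt((42 + sqrt(1700))/2) ≈ 6.451 (= sqrt(largest eigenvalue of A^T A))

||A||_2 = sigma_max(A) = sqrt(lambda_max(A^T A)). Form the symmetric matrix M = A^T A =
[[16, 0, 20],
 [0, 16, 0],
 [20, 0, 26]].
Its characteristic polynomial (trace, sum of principal 2x2 minors, determinant of M give the coefficients) is
  p(λ) = det(λ I - M) = λ^3 - 58λ^2 + 688λ - 256.
By the rational root theorem any rational root is an integer divisor of 256. Testing λ = 16: p(16) = 4096 - 14848 + 11008 - 256 = 0, so λ = 16 is a root. Dividing out (λ - 16) leaves p(λ) = (λ - 16)(λ^2 - 42λ + 16). For λ^2 - 42λ + 16 the discriminant is 1700. It is nonnegative but not a perfect square, so the roots are real and irrational: λ = (42 ± sqrt(1700))/2 ≈ 41.6155, 0.3845.
So the eigenvalues of A^T A are ≈ 0.3845, 16, 41.6155 (all ≥ 0, as they must be for A^T A). The largest is λ_max = (42 + sqrt(1700))/2 ≈ 41.6155, hence ||A||_2 = sqrt(λ_max) = sqrt((42 + sqrt(1700))/2) ≈ 6.451.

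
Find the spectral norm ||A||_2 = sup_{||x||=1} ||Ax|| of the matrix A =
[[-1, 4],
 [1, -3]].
||A||_2 = sqrt((27 + sqrt(725))/2) ≈ 5.1926 (= sqrt(largest eigenvalue of A^T A))

||A||_2 = sigma_max(A) = sqrt(lambda_max(A^T A)). Form the symmetric matrix M = A^T A =
[[2, -7],
 [-7, 25]].
Its characteristic polynomial (trace, determinant of M give the coefficients) is
  p(λ) = det(λ I - M) = λ^2 - 27λ + 1.
For λ^2 - 27λ + 1 the discriminant is 725. It is nonnegative but not a perfect square, so the roots are real and irrational: λ = (27 ± sqrt(725))/2 ≈ 26.9629, 0.0371.
So the eigenvalues of A^T A are ≈ 0.0371, 26.9629 (all ≥ 0, as they must be for A^T A). The largest is λ_max = (27 + sqrt(725))/2 ≈ 26.9629, hence ||A||_2 = sqrt(λ_max) = sqrt((27 + sqrt(725))/2) ≈ 5.1926.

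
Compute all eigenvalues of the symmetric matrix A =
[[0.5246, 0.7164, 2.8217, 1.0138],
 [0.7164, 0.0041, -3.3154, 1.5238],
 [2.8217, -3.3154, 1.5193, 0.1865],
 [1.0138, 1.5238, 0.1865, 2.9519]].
sigma(A) ≈ {-4, 0, 4, 5}

A is real symmetric, so its spectrum consists of real eigenvalues. Expanding the characteristic polynomial of the displayed matrix gives
  det(λ I - A) = p(λ) = λ^4 + (-5)λ^3 + (-16)λ^2 + (80)λ + (0).
Solving p(λ) = 0 yields eigenvalues ≈ -4, 0, 4, 5. (A is shown rounded to 4 decimals, so these recover the underlying integer eigenvalues to within that precision.)
Verification: the trace of A = 5 equals the sum of eigenvalues 5, and det(A) ≈ 0.0002 matches the eigenvalue product 0.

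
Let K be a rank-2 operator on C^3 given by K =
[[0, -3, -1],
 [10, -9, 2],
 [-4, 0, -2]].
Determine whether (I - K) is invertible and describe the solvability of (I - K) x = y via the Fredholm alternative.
(I - K) is invertible (det(I - K) = 56 ≠ 0), so for every y in C^3 the equation (I - K) x = y has a unique solution.

K has rank 2 and factors as K = U V^T = u1 v1^T + u2 v2^T with u1 = (1, -2, 2), v1 = (-2, 0, -1), u2 = (1, 3, 0), v2 = (2, -3, 0) (multiplying out reproduces the displayed K). The nonzero eigenvalues of U V^T coincide with those of the 2 x 2 matrix G = V^T U = [[v1·u1, v1·u2], [v2·u1, v2·u2]] = [[-4, -2], [8, -7]], and by the Sylvester determinant identity det(I_3 - U V^T) = det(I_2 - V^T U) = det([[5, 2], [-8, 8]]) = (5)(8) - (2)(-8) = 56. (Direct check: I - K =
[[1, 3, 1],
 [-10, 10, -2],
 [4, 0, 3]]
has determinant 56.) The finite-dimensional Fredholm alternative says: either (I - K) is invertible, or ker(I - K) ≠ {0} and then range(I - K) = ker((I - K)^*)^⊥, with dim ker(I - K) = dim ker((I - K)^*). Since det(I - K) ≠ 0, 1 is not an eigenvalue of K and ker(I - K) = {0}, so we are in the first case: for every y there is a unique x = (I - K)^(-1) y. (Explicitly, by the Woodbury identity, (I - U V^T)^(-1) = I + U (I_2 - G)^(-1) V^T.)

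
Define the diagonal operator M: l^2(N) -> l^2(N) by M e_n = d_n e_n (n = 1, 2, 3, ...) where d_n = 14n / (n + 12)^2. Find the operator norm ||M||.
||M|| = 7/24 (attained at n = 12)

For M diagonal, ||M|| = sup_n |d_n|. Treat f(x) = 14x / (x + 12)^2 for real x > 0. By the quotient rule, f'(x) = 14(12 - x)/(x + 12)^3, which is positive for x < 12 and negative for x > 12. So f has a unique maximum at x = 12, and since 12 is a positive integer, the supremum over n ≥ 1 is attained at n = 12: d_12 = 14·12/(12 + 12)^2 = 14·12/576 = 7/24. Hence ||M|| = 7/24.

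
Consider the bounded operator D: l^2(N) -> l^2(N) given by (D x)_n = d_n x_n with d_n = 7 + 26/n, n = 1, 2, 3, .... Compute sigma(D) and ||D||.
sigma(D) = {7 + 26/n : n ≥ 1} ∪ {7}; ||D|| = 33

A bounded diagonal operator on l^2 with diagonal entries d_n has spectrum equal to the closure of {d_n : n ≥ 1}: every d_n is an eigenvalue (with eigenvector e_n), so {d_n} ⊂ sigma(D); the spectrum is closed, so its closure is too; and for lambda not in the closure, (D - lambda I) has bounded inverse (the diagonal entries 1/(d_n - lambda) are bounded). For our sequence d_n = 7 + 26/n, n = 1, 2, 3, ...:
  - {d_n} = {7 + 26/n : n ≥ 1}; the only limit point is 7
  - closure = {7 + 26/n : n ≥ 1} ∪ {7}
For the norm: a diagonal operator has ||D|| = sup_n |d_n|. Here d_n = 7 + 26/n is positive and decreasing, so sup_n |d_n| = d_1 = 7 + 26 = 33. So ||D|| = 33.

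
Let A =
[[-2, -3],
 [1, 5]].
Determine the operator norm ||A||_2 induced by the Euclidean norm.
||A||_2 = sqrt((39 + sqrt(1325))/2) ≈ 6.1401 (= sqrt(largest eigenvalue of A^T A))

||A||_2 = sigma_max(A) = sqrt(lambda_max(A^T A)). Form the symmetric matrix M = A^T A =
[[5, 11],
 [11, 34]].
Its characteristic polynomial (trace, determinant of M give the coefficients) is
  p(λ) = det(λ I - M) = λ^2 - 39λ + 49.
For λ^2 - 39λ + 49 the discriminant is 1325. It is nonnegative but not a perfect square, so the roots are real and irrational: λ = (39 ± sqrt(1325))/2 ≈ 37.7003, 1.2997.
So the eigenvalues of A^T A are ≈ 1.2997, 37.7003 (all ≥ 0, as they must be for A^T A). The largest is λ_max = (39 + sqrt(1325))/2 ≈ 37.7003, hence ||A||_2 = sqrt(λ_max) = sqrt((39 + sqrt(1325))/2) ≈ 6.1401.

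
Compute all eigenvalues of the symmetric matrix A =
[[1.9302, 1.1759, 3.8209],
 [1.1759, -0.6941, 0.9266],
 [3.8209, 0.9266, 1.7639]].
sigma(A) ≈ {-2, -1, 6}

A is real symmetric, so its spectrum consists of real eigenvalues. Expanding the characteristic polynomial of the displayed matrix gives
  det(λ I - A) = p(λ) = λ^3 + (-3)λ^2 + (-16)λ + (-12).
Solving p(λ) = 0 yields eigenvalues ≈ -2, -1, 6. (A is shown rounded to 4 decimals, so these recover the underlying integer eigenvalues to within that precision.)
Verification: the trace of A = 3 equals the sum of eigenvalues 3, and det(A) ≈ 12.0003 matches the eigenvalue product 12.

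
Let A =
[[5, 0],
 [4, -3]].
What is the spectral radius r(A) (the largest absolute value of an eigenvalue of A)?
r(A) = 5

The eigenvalues of A are the roots of its characteristic polynomial. With M = A (coefficients from the trace and determinant):
  p(λ) = det(λ I - M) = λ^2 - 2λ - 15.
For λ^2 - 2λ - 15 the discriminant is 64. It is a perfect square (8^2), so the roots are rational: λ = (2 ± 8)/2 = 5, -3.
Thus the eigenvalues (to 4 decimals) are 5 (modulus 5); -3 (modulus 3). The spectral radius is the largest modulus: r(A) = 5. (Cross-check: r(A) ≤ ||A||_2 ≈ 6.7082; equality holds whenever A is normal, though it can also hold for some non-normal A.)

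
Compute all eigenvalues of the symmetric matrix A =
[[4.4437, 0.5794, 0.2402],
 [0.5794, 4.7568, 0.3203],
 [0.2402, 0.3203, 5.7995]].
sigma(A) ≈ {4, 5, 6}

A is real symmetric, so its spectrum consists of real eigenvalues. Expanding the characteristic polynomial of the displayed matrix gives
  det(λ I - A) = p(λ) = λ^3 + (-15)λ^2 + (74)λ + (-120).
Solving p(λ) = 0 yields eigenvalues ≈ 4, 5, 6. (A is shown rounded to 4 decimals, so these recover the underlying integer eigenvalues to within that precision.)
Verification: the trace of A = 15 equals the sum of eigenvalues 15, and det(A) ≈ 120.0005 matches the eigenvalue product 120.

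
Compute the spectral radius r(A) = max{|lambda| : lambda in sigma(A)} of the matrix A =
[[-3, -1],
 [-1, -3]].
r(A) = 4

The eigenvalues of A are the roots of its characteristic polynomial. With M = A (coefficients from the trace and determinant):
  p(λ) = det(λ I - M) = λ^2 + 6λ + 8.
For λ^2 + 6λ + 8 the discriminant is 4. It is a perfect square (2^2), so the roots are rational: λ = (-6 ± 2)/2 = -2, -4.
Thus the eigenvalues (to 4 decimals) are -2 (modulus 2); -4 (modulus 4). The spectral radius is the largest modulus: r(A) = 4. (Cross-check: r(A) ≤ ||A||_2 ≈ 4; equality holds whenever A is normal, though it can also hold for some non-normal A.)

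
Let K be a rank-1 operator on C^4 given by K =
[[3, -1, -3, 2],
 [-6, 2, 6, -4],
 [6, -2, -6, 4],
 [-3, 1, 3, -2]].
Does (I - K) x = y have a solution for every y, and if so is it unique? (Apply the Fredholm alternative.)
(I - K) is invertible (det(I - K) = 4 ≠ 0), so for every y in C^4 the equation (I - K) x = y has a unique solution.

K has rank 1, so it is an outer product K = u v^T: every row of K is a multiple of one row vector. Reading off the entries, u = (-1, 2, -2, 1) and v = (-3, 1, 3, -2) (row i of K equals u_i·v^T). A rank-one matrix u v^T satisfies K u = u (v·u) and kills the (3)-dimensional subspace v^⊥, so its characteristic polynomial is lambda^3 (lambda - v·u) with v·u = tr K = -3. Hence the eigenvalues of I - K are 1 (multiplicity 3) and 1 - (-3) = 4, so det(I - K) = 4. (Direct check: I - K =
[[-2, 1, 3, -2],
 [6, -1, -6, 4],
 [-6, 2, 7, -4],
 [3, -1, -3, 3]]
has determinant 4.) The finite-dimensional Fredholm alternative says: either (I - K) is invertible, or ker(I - K) ≠ {0} and then range(I - K) = ker((I - K)^*)^⊥, with dim ker(I - K) = dim ker((I - K)^*). Since det(I - K) ≠ 0, 1 is not an eigenvalue of K and ker(I - K) = {0}, so we are in the first case: for every y there is a unique x = (I - K)^(-1) y. Explicitly, by the Sherman–Morrison formula, (I - u v^T)^(-1) = I + u v^T/(1 - v·u), i.e. (I - K)^(-1) = I + K/(4).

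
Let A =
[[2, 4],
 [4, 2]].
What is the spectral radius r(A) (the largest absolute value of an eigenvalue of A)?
r(A) = 6

The eigenvalues of A are the roots of its characteristic polynomial. With M = A (coefficients from the trace and determinant):
  p(λ) = det(λ I - M) = λ^2 - 4λ - 12.
For λ^2 - 4λ - 12 the discriminant is 64. It is a perfect square (8^2), so the roots are rational: λ = (4 ± 8)/2 = 6, -2.
Thus the eigenvalues (to 4 decimals) are 6 (modulus 6); -2 (modulus 2). The spectral radius is the largest modulus: r(A) = 6. (Cross-check: r(A) ≤ ||A||_2 ≈ 6; equality holds whenever A is normal, though it can also hold for some non-normal A.)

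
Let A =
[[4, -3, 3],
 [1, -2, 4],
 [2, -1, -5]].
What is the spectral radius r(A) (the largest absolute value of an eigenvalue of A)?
r(A) ≈ 5.2856

The eigenvalues of A are the roots of its characteristic polynomial. With M = A (coefficients from the trace, the sum of principal 2x2 minors, and det A):
  p(λ) = det(λ I - M) = λ^3 + 3λ^2 - 17λ - 26.
No integer candidate from the rational root theorem (±divisors of 26) is a root, so the roots are irrational. The cubic discriminant is Δ = 30677 > 0, so there are three distinct real roots. p(-6) = -32 and p(-5) = 9 have opposite signs, so a root lies in (-6, -5); Newton's method refines it to λ ≈ -5.2856. p(-2) = 12 and p(-1) = -7 have opposite signs, so a root lies in (-2, -1); Newton's method refines it to λ ≈ -1.3522. p(3) = -23 and p(4) = 18 have opposite signs, so a root lies in (3, 4); Newton's method refines it to λ ≈ 3.6378. Check (Vieta): the three roots sum to -3, matching tr M = -3.
Thus the eigenvalues (to 4 decimals) are -5.2856 (modulus 5.2856); -1.3522 (modulus 1.3522); 3.6378 (modulus 3.6378). The spectral radius is the largest modulus: r(A) ≈ 5.2856. (Cross-check: r(A) ≤ ||A||_2 ≈ 7.5495; equality holds whenever A is normal, though it can also hold for some non-normal A.)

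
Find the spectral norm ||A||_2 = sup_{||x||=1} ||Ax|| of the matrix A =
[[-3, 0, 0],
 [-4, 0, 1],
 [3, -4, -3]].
||A||_2 ≈ 6.9121 (= sqrt(largest eigenvalue of A^T A))

||A||_2 = sigma_max(A) = sqrt(lambda_max(A^T A)). Form the symmetric matrix M = A^T A =
[[34, -12, -13],
 [-12, 16, 12],
 [-13, 12, 10]].
Its characteristic polynomial (trace, sum of principal 2x2 minors, determinant of M give the coefficients) is
  p(λ) = det(λ I - M) = λ^3 - 60λ^2 + 587λ - 144.
No integer candidate from the rational root theorem (±divisors of 144) is a root, so the roots are irrational. The cubic discriminant is Δ = 397714756 > 0, so there are three distinct real roots. p(0) = -144 and p(1) = 384 have opposite signs, so a root lies in (0, 1); Newton's method refines it to λ ≈ 0.2518. p(11) = 384 and p(12) = -12 have opposite signs, so a root lies in (11, 12); Newton's method refines it to λ ≈ 11.9714. p(47) = -1272 and p(48) = 384 have opposite signs, so a root lies in (47, 48); Newton's method refines it to λ ≈ 47.7768. Check (Vieta): the three roots sum to 60, matching tr M = 60.
So the eigenvalues of A^T A are ≈ 0.2518, 11.9714, 47.7768 (all ≥ 0, as they must be for A^T A). The largest is λ_max ≈ 47.7768, hence ||A||_2 = sqrt(λ_max) ≈ 6.9121.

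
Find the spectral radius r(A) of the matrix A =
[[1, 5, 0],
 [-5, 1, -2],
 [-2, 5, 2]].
r(A) ≈ 6.0062

The eigenvalues of A are the roots of its characteristic polynomial. With M = A (coefficients from the trace, the sum of principal 2x2 minors, and det A):
  p(λ) = det(λ I - M) = λ^3 - 4λ^2 + 40λ - 82.
No integer candidate from the rational root theorem (±divisors of 82) is a root, so the roots are irrational. The cubic discriminant is Δ = -196780 < 0, so there is one real root and a complex-conjugate pair. p(2) = -10 and p(3) = 29 have opposite signs, so a root lies in (2, 3); Newton's method refines it to λ ≈ 2.2731. Dividing out (λ - (2.2731)) leaves approximately λ^2 - 1.7269λ + 36.0746. For λ^2 - 1.7269λ + 36.0746 the discriminant is -141.316. It is negative, so the remaining roots are the complex-conjugate pair λ ≈ 0.8635 ± 5.9438i. Their product equals the constant term, so |λ|^2 ≈ 36.0746 and |λ| ≈ 6.0062.
Thus the eigenvalues (to 4 decimals) are 2.2731 (modulus 2.2731); 0.8635 ± 5.9438i (modulus 6.0062). The spectral radius is the largest modulus: r(A) ≈ 6.0062. (Cross-check: r(A) ≤ ||A||_2 ≈ 7.4565; equality holds whenever A is normal, though it can also hold for some non-normal A.)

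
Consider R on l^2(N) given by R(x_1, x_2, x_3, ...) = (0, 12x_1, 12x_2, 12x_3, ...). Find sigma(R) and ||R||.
sigma(R) = closed disk {z in C : |z| ≤ 12}; ||R|| = 12

Note R = 12·U where U is the unit right shift (U x)_k = x_{k-1} (with x_0 := 0); so ||R|| = 12||U|| and sigma(R) = 12·sigma(U). ||R x||^2 = sum_{k≥1} |12x_k|^2 = 144||x||^2, so ||R|| = 12 and sigma(R) ⊂ {|z| ≤ 12}. For any |lambda| < 12, the equation (R - lambda I) x = 0 forces x_1 = 0, then 12x_k = lambda x_{k+1} ⇒ x = 0, so R has no eigenvalues. But (R - lambda I) is not surjective for |lambda| < 12: solving (R - lambda I) x = e_1 would require x_n proportional to (lambda/12)^(-n), which is not in l^2. So every |lambda| < 12 lies in the residual spectrum. The boundary |lambda| = 12 is in the approximate point spectrum (the spectrum is closed). Hence sigma(R) is the closed disk of radius 12.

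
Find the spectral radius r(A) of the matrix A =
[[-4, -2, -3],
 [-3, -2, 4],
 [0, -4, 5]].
r(A) ≈ 5.7757

The eigenvalues of A are the roots of its characteristic polynomial. With M = A (coefficients from the trace, the sum of principal 2x2 minors, and det A):
  p(λ) = det(λ I - M) = λ^3 + λ^2 - 12λ + 90.
No integer candidate from the rational root theorem (±divisors of 90) is a root, so the roots are irrational. The cubic discriminant is Δ = -231444 < 0, so there is one real root and a complex-conjugate pair. p(-6) = -18 and p(-5) = 50 have opposite signs, so a root lies in (-6, -5); Newton's method refines it to λ ≈ -5.7757. Dividing out (λ - (-5.7757)) leaves approximately λ^2 - 4.7757λ + 15.5826. For λ^2 - 4.7757λ + 15.5826 the discriminant is -39.5235. It is negative, so the remaining roots are the complex-conjugate pair λ ≈ 2.3878 ± 3.1434i. Their product equals the constant term, so |λ|^2 ≈ 15.5826 and |λ| ≈ 3.9475.
Thus the eigenvalues (to 4 decimals) are -5.7757 (modulus 5.7757); 2.3878 ± 3.1434i (modulus 3.9475). The spectral radius is the largest modulus: r(A) ≈ 5.7757. (Cross-check: r(A) ≤ ||A||_2 ≈ 7.993; equality holds whenever A is normal, though it can also hold for some non-normal A.)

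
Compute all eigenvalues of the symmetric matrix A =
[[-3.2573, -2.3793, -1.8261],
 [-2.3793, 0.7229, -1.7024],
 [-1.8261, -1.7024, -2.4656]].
sigma(A) ≈ {-6, -1, 2}

A is real symmetric, so its spectrum consists of real eigenvalues. Expanding the characteristic polynomial of the displayed matrix gives
  det(λ I - A) = p(λ) = λ^3 + (5)λ^2 + (-8)λ + (-12).
Solving p(λ) = 0 yields eigenvalues ≈ -6, -1, 2. (A is shown rounded to 4 decimals, so these recover the underlying integer eigenvalues to within that precision.)
Verification: the trace of A = -5 equals the sum of eigenvalues -5, and det(A) ≈ 12.0000 matches the eigenvalue product 12.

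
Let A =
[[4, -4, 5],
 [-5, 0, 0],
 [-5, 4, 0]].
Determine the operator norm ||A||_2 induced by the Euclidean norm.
||A||_2 ≈ 9.9571 (= sqrt(largest eigenvalue of A^T A))

||A||_2 = sigma_max(A) = sqrt(lambda_max(A^T A)). Form the symmetric matrix M = A^T A =
[[66, -36, 20],
 [-36, 32, -20],
 [20, -20, 25]].
Its characteristic polynomial (trace, sum of principal 2x2 minors, determinant of M give the coefficients) is
  p(λ) = det(λ I - M) = λ^3 - 123λ^2 + 2466λ - 10000.
No integer candidate from the rational root theorem (±divisors of 10000) is a root, so the roots are irrational. The cubic discriminant is Δ = 9479846340 > 0, so there are three distinct real roots. p(5) = -620 and p(6) = 584 have opposite signs, so a root lies in (5, 6); Newton's method refines it to λ ≈ 5.4928. p(18) = 368 and p(19) = -690 have opposite signs, so a root lies in (18, 19); Newton's method refines it to λ ≈ 18.3626. p(99) = -1090 and p(100) = 6600 have opposite signs, so a root lies in (99, 100); Newton's method refines it to λ ≈ 99.1446. Check (Vieta): the three roots sum to 123, matching tr M = 123.
So the eigenvalues of A^T A are ≈ 5.4928, 18.3626, 99.1446 (all ≥ 0, as they must be for A^T A). The largest is λ_max ≈ 99.1446, hence ||A||_2 = sqrt(λ_max) ≈ 9.9571.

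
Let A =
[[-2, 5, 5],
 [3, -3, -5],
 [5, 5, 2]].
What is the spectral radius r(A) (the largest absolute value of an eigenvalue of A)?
r(A) ≈ 6.7551

The eigenvalues of A are the roots of its characteristic polynomial. With M = A (coefficients from the trace, the sum of principal 2x2 minors, and det A):
  p(λ) = det(λ I - M) = λ^3 + 3λ^2 - 19λ + 43.
No integer candidate from the rational root theorem (±divisors of 43) is a root, so the roots are irrational. The cubic discriminant is Δ = -68000 < 0, so there is one real root and a complex-conjugate pair. p(-7) = -20 and p(-6) = 49 have opposite signs, so a root lies in (-7, -6); Newton's method refines it to λ ≈ -6.7551. Dividing out (λ - (-6.7551)) leaves approximately λ^2 - 3.7551λ + 6.3656. For λ^2 - 3.7551λ + 6.3656 the discriminant is -11.362. It is negative, so the remaining roots are the complex-conjugate pair λ ≈ 1.8775 ± 1.6854i. Their product equals the constant term, so |λ|^2 ≈ 6.3656 and |λ| ≈ 2.523.
Thus the eigenvalues (to 4 decimals) are -6.7551 (modulus 6.7551); 1.8775 ± 1.6854i (modulus 2.523). The spectral radius is the largest modulus: r(A) ≈ 6.7551. (Cross-check: r(A) ≤ ||A||_2 ≈ 10.3489; equality holds whenever A is normal, though it can also hold for some non-normal A.)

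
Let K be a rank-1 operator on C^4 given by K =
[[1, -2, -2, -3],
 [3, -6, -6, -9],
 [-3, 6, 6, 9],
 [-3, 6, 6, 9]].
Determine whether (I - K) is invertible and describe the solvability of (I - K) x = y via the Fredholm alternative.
(I - K) is invertible (det(I - K) = -9 ≠ 0), so for every y in C^4 the equation (I - K) x = y has a unique solution.

K has rank 1, so it is an outer product K = u v^T: every row of K is a multiple of one row vector. Reading off the entries, u = (-1, -3, 3, 3) and v = (-1, 2, 2, 3) (row i of K equals u_i·v^T). A rank-one matrix u v^T satisfies K u = u (v·u) and kills the (3)-dimensional subspace v^⊥, so its characteristic polynomial is lambda^3 (lambda - v·u) with v·u = tr K = 10. Hence the eigenvalues of I - K are 1 (multiplicity 3) and 1 - (10) = -9, so det(I - K) = -9. (Direct check: I - K =
[[0, 2, 2, 3],
 [-3, 7, 6, 9],
 [3, -6, -5, -9],
 [3, -6, -6, -8]]
has determinant -9.) The finite-dimensional Fredholm alternative says: either (I - K) is invertible, or ker(I - K) ≠ {0} and then range(I - K) = ker((I - K)^*)^⊥, with dim ker(I - K) = dim ker((I - K)^*). Since det(I - K) ≠ 0, 1 is not an eigenvalue of K and ker(I - K) = {0}, so we are in the first case: for every y there is a unique x = (I - K)^(-1) y. Explicitly, by the Sherman–Morrison formula, (I - u v^T)^(-1) = I + u v^T/(1 - v·u), i.e. (I - K)^(-1) = I + K/(-9).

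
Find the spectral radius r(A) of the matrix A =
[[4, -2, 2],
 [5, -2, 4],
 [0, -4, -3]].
r(A) ≈ 3.8365

The eigenvalues of A are the roots of its characteristic polynomial. With M = A (coefficients from the trace, the sum of principal 2x2 minors, and det A):
  p(λ) = det(λ I - M) = λ^3 + λ^2 + 12λ - 18.
No integer candidate from the rational root theorem (±divisors of 18) is a root, so the roots are irrational. The cubic discriminant is Δ = -19332 < 0, so there is one real root and a complex-conjugate pair. p(1) = -4 and p(2) = 18 have opposite signs, so a root lies in (1, 2); Newton's method refines it to λ ≈ 1.2229. Dividing out (λ - (1.2229)) leaves approximately λ^2 + 2.2229λ + 14.7185. For λ^2 + 2.2229λ + 14.7185 the discriminant is -53.9327. It is negative, so the remaining roots are the complex-conjugate pair λ ≈ -1.1115 ± 3.6719i. Their product equals the constant term, so |λ|^2 ≈ 14.7185 and |λ| ≈ 3.8365.
Thus the eigenvalues (to 4 decimals) are 1.2229 (modulus 1.2229); -1.1115 ± 3.6719i (modulus 3.8365). The spectral radius is the largest modulus: r(A) ≈ 3.8365. (Cross-check: r(A) ≤ ||A||_2 ≈ 8.263; equality holds whenever A is normal, though it can also hold for some non-normal A.)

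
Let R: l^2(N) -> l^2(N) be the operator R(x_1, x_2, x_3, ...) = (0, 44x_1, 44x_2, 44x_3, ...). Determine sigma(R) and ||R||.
sigma(R) = closed disk {z in C : |z| ≤ 44}; ||R|| = 44

Note R = 44·U where U is the unit right shift (U x)_k = x_{k-1} (with x_0 := 0); so ||R|| = 44||U|| and sigma(R) = 44·sigma(U). ||R x||^2 = sum_{k≥1} |44x_k|^2 = 1936||x||^2, so ||R|| = 44 and sigma(R) ⊂ {|z| ≤ 44}. For any |lambda| < 44, the equation (R - lambda I) x = 0 forces x_1 = 0, then 44x_k = lambda x_{k+1} ⇒ x = 0, so R has no eigenvalues. But (R - lambda I) is not surjective for |lambda| < 44: solving (R - lambda I) x = e_1 would require x_n proportional to (lambda/44)^(-n), which is not in l^2. So every |lambda| < 44 lies in the residual spectrum. The boundary |lambda| = 44 is in the approximate point spectrum (the spectrum is closed). Hence sigma(R) is the closed disk of radius 44.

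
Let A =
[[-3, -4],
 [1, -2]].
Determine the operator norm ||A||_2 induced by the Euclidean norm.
||A||_2 = sqrt((30 + sqrt(500))/2) ≈ 5.1167 (= sqrt(largest eigenvalue of A^T A))

||A||_2 = sigma_max(A) = sqrt(lambda_max(A^T A)). Form the symmetric matrix M = A^T A =
[[10, 10],
 [10, 20]].
Its characteristic polynomial (trace, determinant of M give the coefficients) is
  p(λ) = det(λ I - M) = λ^2 - 30λ + 100.
For λ^2 - 30λ + 100 the discriminant is 500. It is nonnegative but not a perfect square, so the roots are real and irrational: λ = (30 ± sqrt(500))/2 ≈ 26.1803, 3.8197.
So the eigenvalues of A^T A are ≈ 3.8197, 26.1803 (all ≥ 0, as they must be for A^T A). The largest is λ_max = (30 + sqrt(500))/2 ≈ 26.1803, hence ||A||_2 = sqrt(λ_max) = sqrt((30 + sqrt(500))/2) ≈ 5.1167.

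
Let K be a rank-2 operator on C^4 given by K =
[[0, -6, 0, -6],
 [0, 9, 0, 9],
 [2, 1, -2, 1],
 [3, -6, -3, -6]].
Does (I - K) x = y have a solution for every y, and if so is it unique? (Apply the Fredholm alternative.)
(I - K) is invertible (det(I - K) = 15 ≠ 0), so for every y in C^4 the equation (I - K) x = y has a unique solution.

K has rank 2 and factors as K = U V^T = u1 v1^T + u2 v2^T with u1 = (2, -3, -1, 1), v1 = (0, -3, 0, -3), u2 = (0, 0, 2, 3), v2 = (1, -1, -1, -1) (multiplying out reproduces the displayed K). The nonzero eigenvalues of U V^T coincide with those of the 2 x 2 matrix G = V^T U = [[v1·u1, v1·u2], [v2·u1, v2·u2]] = [[6, -9], [5, -5]], and by the Sylvester determinant identity det(I_4 - U V^T) = det(I_2 - V^T U) = det([[-5, 9], [-5, 6]]) = (-5)(6) - (9)(-5) = 15. (Direct check: I - K =
[[1, 6, 0, 6],
 [0, -8, 0, -9],
 [-2, -1, 3, -1],
 [-3, 6, 3, 7]]
has determinant 15.) The finite-dimensional Fredholm alternative says: either (I - K) is invertible, or ker(I - K) ≠ {0} and then range(I - K) = ker((I - K)^*)^⊥, with dim ker(I - K) = dim ker((I - K)^*). Since det(I - K) ≠ 0, 1 is not an eigenvalue of K and ker(I - K) = {0}, so we are in the first case: for every y there is a unique x = (I - K)^(-1) y. (Explicitly, by the Woodbury identity, (I - U V^T)^(-1) = I + U (I_2 - G)^(-1) V^T.)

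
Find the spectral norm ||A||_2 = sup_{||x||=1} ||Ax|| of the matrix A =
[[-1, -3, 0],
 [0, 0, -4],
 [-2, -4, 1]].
||A||_2 ≈ 5.5915 (= sqrt(largest eigenvalue of A^T A))

||A||_2 = sigma_max(A) = sqrt(lambda_max(A^T A)). Form the symmetric matrix M = A^T A =
[[5, 11, -2],
 [11, 25, -4],
 [-2, -4, 17]].
Its characteristic polynomial (trace, sum of principal 2x2 minors, determinant of M give the coefficients) is
  p(λ) = det(λ I - M) = λ^3 - 47λ^2 + 494λ - 64.
No integer candidate from the rational root theorem (±divisors of 64) is a root, so the roots are irrational. The cubic discriminant is Δ = 56918244 > 0, so there are three distinct real roots. p(0) = -64 and p(1) = 384 have opposite signs, so a root lies in (0, 1); Newton's method refines it to λ ≈ 0.1312. p(15) = 146 and p(16) = -96 have opposite signs, so a root lies in (15, 16); Newton's method refines it to λ ≈ 15.6037. p(31) = -126 and p(32) = 384 have opposite signs, so a root lies in (31, 32); Newton's method refines it to λ ≈ 31.2651. Check (Vieta): the three roots sum to 47, matching tr M = 47.
So the eigenvalues of A^T A are ≈ 0.1312, 15.6037, 31.2651 (all ≥ 0, as they must be for A^T A). The largest is λ_max ≈ 31.2651, hence ||A||_2 = sqrt(λ_max) ≈ 5.5915.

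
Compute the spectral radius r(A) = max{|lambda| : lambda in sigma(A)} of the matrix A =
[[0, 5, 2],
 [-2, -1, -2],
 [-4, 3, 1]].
r(A) ≈ 4.9497

The eigenvalues of A are the roots of its characteristic polynomial. With M = A (coefficients from the trace, the sum of principal 2x2 minors, and det A):
  p(λ) = det(λ I - M) = λ^3 + 23λ - 30.
No integer candidate from the rational root theorem (±divisors of 30) is a root, so the roots are irrational. The cubic discriminant is Δ = -72968 < 0, so there is one real root and a complex-conjugate pair. p(1) = -6 and p(2) = 24 have opposite signs, so a root lies in (1, 2); Newton's method refines it to λ ≈ 1.2245. Dividing out (λ - (1.2245)) leaves approximately λ^2 + 1.2245λ + 24.4994. For λ^2 + 1.2245λ + 24.4994 the discriminant is -96.4983. It is negative, so the remaining roots are the complex-conjugate pair λ ≈ -0.6123 ± 4.9117i. Their product equals the constant term, so |λ|^2 ≈ 24.4994 and |λ| ≈ 4.9497.
Thus the eigenvalues (to 4 decimals) are 1.2245 (modulus 1.2245); -0.6123 ± 4.9117i (modulus 4.9497). The spectral radius is the largest modulus: r(A) ≈ 4.9497. (Cross-check: r(A) ≤ ||A||_2 ≈ 6.7222; equality holds whenever A is normal, though it can also hold for some non-normal A.)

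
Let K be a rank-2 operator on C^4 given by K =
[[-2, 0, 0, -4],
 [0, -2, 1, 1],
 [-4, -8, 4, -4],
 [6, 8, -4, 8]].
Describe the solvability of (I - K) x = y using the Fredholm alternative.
(I - K) is invertible (det(I - K) = -11 ≠ 0), so for every y in C^4 the equation (I - K) x = y has a unique solution.

K has rank 2 and factors as K = U V^T = u1 v1^T + u2 v2^T with u1 = (-1, 0, -2, 3), v1 = (2, 2, -1, 3), u2 = (1, -1, -2, 1), v2 = (0, 2, -1, -1) (multiplying out reproduces the displayed K). The nonzero eigenvalues of U V^T coincide with those of the 2 x 2 matrix G = V^T U = [[v1·u1, v1·u2], [v2·u1, v2·u2]] = [[9, 5], [-1, -1]], and by the Sylvester determinant identity det(I_4 - U V^T) = det(I_2 - V^T U) = det([[-8, -5], [1, 2]]) = (-8)(2) - (-5)(1) = -11. (Direct check: I - K =
[[3, 0, 0, 4],
 [0, 3, -1, -1],
 [4, 8, -3, 4],
 [-6, -8, 4, -7]]
has determinant -11.) The finite-dimensional Fredholm alternative says: either (I - K) is invertible, or ker(I - K) ≠ {0} and then range(I - K) = ker((I - K)^*)^⊥, with dim ker(I - K) = dim ker((I - K)^*). Since det(I - K) ≠ 0, 1 is not an eigenvalue of K and ker(I - K) = {0}, so we are in the first case: for every y there is a unique x = (I - K)^(-1) y. (Explicitly, by the Woodbury identity, (I - U V^T)^(-1) = I + U (I_2 - G)^(-1) V^T.)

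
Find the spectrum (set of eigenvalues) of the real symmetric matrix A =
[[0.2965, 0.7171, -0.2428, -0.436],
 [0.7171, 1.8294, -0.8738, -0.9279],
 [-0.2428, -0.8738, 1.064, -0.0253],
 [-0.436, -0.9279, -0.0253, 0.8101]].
sigma(A) ≈ {0, 1, 3} (0 with multiplicity 2)

A is real symmetric, so its spectrum consists of real eigenvalues. Expanding the characteristic polynomial of the displayed matrix gives
  det(λ I - A) = p(λ) = λ^4 + (-4)λ^3 + (3)λ^2 + (0)λ + (0).
Solving p(λ) = 0 yields eigenvalues ≈ 0, 0, 1, 3. (A is shown rounded to 4 decimals, so these recover the underlying integer eigenvalues to within that precision.)
Verification: the trace of A = 4 equals the sum of eigenvalues 4, and det(A) ≈ -0.0000 matches the eigenvalue product 0.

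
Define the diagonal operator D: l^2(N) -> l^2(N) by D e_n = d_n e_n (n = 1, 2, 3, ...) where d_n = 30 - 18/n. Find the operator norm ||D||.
||D|| = 30

For a diagonal operator on l^2 with entries d_n, ||D|| = sup_n |d_n|. Here d_1 = 12, d_2 = 21, ..., and d_n = 30 - 18/n increases monotonically toward 30. All terms lie in [12, 30), so |d_n| = d_n and the supremum is the limit 30, which is not attained by any individual d_n. Hence ||D|| = 30.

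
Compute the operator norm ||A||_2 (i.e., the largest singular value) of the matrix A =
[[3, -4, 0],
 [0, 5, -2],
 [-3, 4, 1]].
||A||_2 ≈ 8.2881 (= sqrt(largest eigenvalue of A^T A))

||A||_2 = sigma_max(A) = sqrt(lambda_max(A^T A)). Form the symmetric matrix M = A^T A =
[[18, -24, -3],
 [-24, 57, -6],
 [-3, -6, 5]].
Its characteristic polynomial (trace, sum of principal 2x2 minors, determinant of M give the coefficients) is
  p(λ) = det(λ I - M) = λ^3 - 80λ^2 + 780λ - 225.
No integer candidate from the rational root theorem (±divisors of 225) is a root, so the roots are irrational. The cubic discriminant is Δ = 1786105125 > 0, so there are three distinct real roots. p(0) = -225 and p(1) = 476 have opposite signs, so a root lies in (0, 1); Newton's method refines it to λ ≈ 0.2975. p(11) = 6 and p(12) = -657 have opposite signs, so a root lies in (11, 12); Newton's method refines it to λ ≈ 11.0097. p(68) = -2673 and p(69) = 1224 have opposite signs, so a root lies in (68, 69); Newton's method refines it to λ ≈ 68.6928. Check (Vieta): the three roots sum to 80, matching tr M = 80.
So the eigenvalues of A^T A are ≈ 0.2975, 11.0097, 68.6928 (all ≥ 0, as they must be for A^T A). The largest is λ_max ≈ 68.6928, hence ||A||_2 = sqrt(λ_max) ≈ 8.2881.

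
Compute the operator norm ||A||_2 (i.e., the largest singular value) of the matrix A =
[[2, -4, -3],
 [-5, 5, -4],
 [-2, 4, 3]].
||A||_2 = sqrt((124 + sqrt(2656))/2) ≈ 9.3685 (= sqrt(largest eigenvalue of A^T A))

||A||_2 = sigma_max(A) = sqrt(lambda_max(A^T A)). Form the symmetric matrix M = A^T A =
[[33, -41, 8],
 [-41, 57, 4],
 [8, 4, 34]].
Its characteristic polynomial (trace, sum of principal 2x2 minors, determinant of M give the coefficients) is
  p(λ) = det(λ I - M) = λ^3 - 124λ^2 + 3180λ.
The constant term is 0, so λ = 0 is a root. Dividing out λ leaves p(λ) = λ(λ^2 - 124λ + 3180). For λ^2 - 124λ + 3180 the discriminant is 2656. It is nonnegative but not a perfect square, so the roots are real and irrational: λ = (124 ± sqrt(2656))/2 ≈ 87.7682, 36.2318.
So the eigenvalues of A^T A are ≈ 0, 36.2318, 87.7682 (all ≥ 0, as they must be for A^T A). The largest is λ_max = (124 + sqrt(2656))/2 ≈ 87.7682, hence ||A||_2 = sqrt(λ_max) = sqrt((124 + sqrt(2656))/2) ≈ 9.3685.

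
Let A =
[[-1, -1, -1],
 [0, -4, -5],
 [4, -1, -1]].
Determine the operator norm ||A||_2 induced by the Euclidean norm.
||A||_2 ≈ 6.7512 (= sqrt(largest eigenvalue of A^T A))

||A||_2 = sigma_max(A) = sqrt(lambda_max(A^T A)). Form the symmetric matrix M = A^T A =
[[17, -3, -3],
 [-3, 18, 22],
 [-3, 22, 27]].
Its characteristic polynomial (trace, sum of principal 2x2 minors, determinant of M give the coefficients) is
  p(λ) = det(λ I - M) = λ^3 - 62λ^2 + 749λ - 25.
No integer candidate from the rational root theorem (±divisors of 25) is a root, so the roots are irrational. The cubic discriminant is Δ = 472776273 > 0, so there are three distinct real roots. p(0) = -25 and p(1) = 663 have opposite signs, so a root lies in (0, 1); Newton's method refines it to λ ≈ 0.0335. p(16) = 183 and p(17) = -297 have opposite signs, so a root lies in (16, 17); Newton's method refines it to λ ≈ 16.3875. p(45) = -745 and p(46) = 573 have opposite signs, so a root lies in (45, 46); Newton's method refines it to λ ≈ 45.579. Check (Vieta): the three roots sum to 62, matching tr M = 62.
So the eigenvalues of A^T A are ≈ 0.0335, 16.3875, 45.579 (all ≥ 0, as they must be for A^T A). The largest is λ_max ≈ 45.579, hence ||A||_2 = sqrt(λ_max) ≈ 6.7512.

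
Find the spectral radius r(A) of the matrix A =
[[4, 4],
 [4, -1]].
r(A) = (3 + sqrt(89))/2 ≈ 6.217

The eigenvalues of A are the roots of its characteristic polynomial. With M = A (coefficients from the trace and determinant):
  p(λ) = det(λ I - M) = λ^2 - 3λ - 20.
For λ^2 - 3λ - 20 the discriminant is 89. It is nonnegative but not a perfect square, so the roots are real and irrational: λ = (3 ± sqrt(89))/2 ≈ 6.217, -3.217.
Thus the eigenvalues (to 4 decimals) are 6.217 (modulus 6.217); -3.217 (modulus 3.217). The spectral radius is the largest modulus: r(A) = (3 + sqrt(89))/2 ≈ 6.217. (Cross-check: r(A) ≤ ||A||_2 ≈ 6.217; equality holds whenever A is normal, though it can also hold for some non-normal A.)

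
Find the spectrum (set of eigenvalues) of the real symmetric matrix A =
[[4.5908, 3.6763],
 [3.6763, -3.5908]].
sigma(A) ≈ {-5, 6}

A is real symmetric, so its spectrum consists of real eigenvalues. Expanding the characteristic polynomial of the displayed matrix gives
  det(λ I - A) = p(λ) = λ^2 + (-1)λ + (-30).
Solving p(λ) = 0 yields eigenvalues ≈ -5, 6. (A is shown rounded to 4 decimals, so these recover the underlying integer eigenvalues to within that precision.)
Verification: the trace of A = 1 equals the sum of eigenvalues 1, and det(A) ≈ -29.9998 matches the eigenvalue product -30.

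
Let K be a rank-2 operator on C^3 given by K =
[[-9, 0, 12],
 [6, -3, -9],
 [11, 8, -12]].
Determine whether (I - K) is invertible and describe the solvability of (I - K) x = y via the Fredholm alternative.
(I - K) is invertible (det(I - K) = 136 ≠ 0), so for every y in C^3 the equation (I - K) x = y has a unique solution.

K has rank 2 and factors as K = U V^T = u1 v1^T + u2 v2^T with u1 = (3, -3, -1), v1 = (-2, 1, 3), u2 = (-1, 0, 3), v2 = (3, 3, -3) (multiplying out reproduces the displayed K). The nonzero eigenvalues of U V^T coincide with those of the 2 x 2 matrix G = V^T U = [[v1·u1, v1·u2], [v2·u1, v2·u2]] = [[-12, 11], [3, -12]], and by the Sylvester determinant identity det(I_3 - U V^T) = det(I_2 - V^T U) = det([[13, -11], [-3, 13]]) = (13)(13) - (-11)(-3) = 136. (Direct check: I - K =
[[10, 0, -12],
 [-6, 4, 9],
 [-11, -8, 13]]
has determinant 136.) The finite-dimensional Fredholm alternative says: either (I - K) is invertible, or ker(I - K) ≠ {0} and then range(I - K) = ker((I - K)^*)^⊥, with dim ker(I - K) = dim ker((I - K)^*). Since det(I - K) ≠ 0, 1 is not an eigenvalue of K and ker(I - K) = {0}, so we are in the first case: for every y there is a unique x = (I - K)^(-1) y. (Explicitly, by the Woodbury identity, (I - U V^T)^(-1) = I + U (I_2 - G)^(-1) V^T.)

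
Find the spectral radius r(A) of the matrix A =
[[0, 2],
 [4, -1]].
r(A) = (1 + sqrt(33))/2 ≈ 3.3723

The eigenvalues of A are the roots of its characteristic polynomial. With M = A (coefficients from the trace and determinant):
  p(λ) = det(λ I - M) = λ^2 + λ - 8.
For λ^2 + λ - 8 the discriminant is 33. It is nonnegative but not a perfect square, so the roots are real and irrational: λ = (-1 ± sqrt(33))/2 ≈ 2.3723, -3.3723.
Thus the eigenvalues (to 4 decimals) are 2.3723 (modulus 2.3723); -3.3723 (modulus 3.3723). The spectral radius is the largest modulus: r(A) = (1 + sqrt(33))/2 ≈ 3.3723. (Cross-check: r(A) ≤ ||A||_2 ≈ 4.1594; equality holds whenever A is normal, though it can also hold for some non-normal A.)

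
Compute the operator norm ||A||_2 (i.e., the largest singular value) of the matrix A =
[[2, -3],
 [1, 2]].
||A||_2 = sqrt((18 + sqrt(128))/2) ≈ 3.8284 (= sqrt(largest eigenvalue of A^T A))

||A||_2 = sigma_max(A) = sqrt(lambda_max(A^T A)). Form the symmetric matrix M = A^T A =
[[5, -4],
 [-4, 13]].
Its characteristic polynomial (trace, determinant of M give the coefficients) is
  p(λ) = det(λ I - M) = λ^2 - 18λ + 49.
For λ^2 - 18λ + 49 the discriminant is 128. It is nonnegative but not a perfect square, so the roots are real and irrational: λ = (18 ± sqrt(128))/2 ≈ 14.6569, 3.3431.
So the eigenvalues of A^T A are ≈ 3.3431, 14.6569 (all ≥ 0, as they must be for A^T A). The largest is λ_max = (18 + sqrt(128))/2 ≈ 14.6569, hence ||A||_2 = sqrt(λ_max) = sqrt((18 + sqrt(128))/2) ≈ 3.8284.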